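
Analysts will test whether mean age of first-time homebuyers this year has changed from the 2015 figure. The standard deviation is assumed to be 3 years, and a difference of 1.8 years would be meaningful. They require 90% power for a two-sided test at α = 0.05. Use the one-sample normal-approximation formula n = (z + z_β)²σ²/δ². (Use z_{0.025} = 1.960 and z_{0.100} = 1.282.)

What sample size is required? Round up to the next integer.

n = (z_{α/2} + z_β)² · σ² / δ²
  = (1.960 + 1.282)² · 3² / 1.8²
  = 10.5106 · 9 / 3.24
  = 29.20
Round up → n = 30.

n = 30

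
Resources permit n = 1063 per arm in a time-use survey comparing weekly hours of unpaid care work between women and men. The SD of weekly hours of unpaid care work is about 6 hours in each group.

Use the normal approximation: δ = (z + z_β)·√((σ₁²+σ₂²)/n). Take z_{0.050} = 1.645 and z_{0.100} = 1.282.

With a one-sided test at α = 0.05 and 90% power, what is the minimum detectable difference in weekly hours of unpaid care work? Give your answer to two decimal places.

δ = (z_α + z_β) · √((σ₁²+σ₂²)/n)
  = (1.645 + 1.282) · √(72/1063)
  = 2.927 · √0.06773
  = 2.927 · 0.2603
  = 0.7618

Minimum detectable difference ≈ 0.76 hours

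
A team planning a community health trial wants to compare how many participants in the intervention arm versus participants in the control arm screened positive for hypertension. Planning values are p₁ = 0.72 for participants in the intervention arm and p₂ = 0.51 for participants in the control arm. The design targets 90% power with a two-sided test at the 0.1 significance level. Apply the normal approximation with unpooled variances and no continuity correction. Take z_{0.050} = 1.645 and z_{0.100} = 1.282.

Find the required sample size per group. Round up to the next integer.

n = 88 per group

n = (z_{α/2} + z_β)² · [p₁(1−p₁) + p₂(1−p₂)] / (p₁ − p₂)²
  = (1.645 + 1.282)² · (0.72·0.28 + 0.51·0.49) / (0.21)²
  = (2.927)² · (0.2016 + 0.2499) / 0.0441
  = 8.5673 · 0.4515 / 0.0441
  = 87.71
Round up → n = 88 per group.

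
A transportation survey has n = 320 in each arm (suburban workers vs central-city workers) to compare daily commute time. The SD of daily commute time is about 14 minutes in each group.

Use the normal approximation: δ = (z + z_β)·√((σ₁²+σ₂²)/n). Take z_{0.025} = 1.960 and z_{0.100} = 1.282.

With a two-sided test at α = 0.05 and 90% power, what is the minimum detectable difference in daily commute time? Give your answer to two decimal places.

Minimum detectable difference ≈ 3.59 minutes

δ = (z_{α/2} + z_β) · √((σ₁²+σ₂²)/n)
  = (1.960 + 1.282) · √(392/320)
  = 3.242 · √1.225
  = 3.242 · 1.1068
  = 3.5882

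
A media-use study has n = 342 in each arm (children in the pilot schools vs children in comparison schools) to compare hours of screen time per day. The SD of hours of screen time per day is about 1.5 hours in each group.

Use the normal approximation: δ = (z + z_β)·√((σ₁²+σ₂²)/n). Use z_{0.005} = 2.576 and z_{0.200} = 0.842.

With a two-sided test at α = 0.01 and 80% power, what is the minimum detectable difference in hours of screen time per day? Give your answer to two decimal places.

Minimum detectable difference ≈ 0.39 hours

δ = (z_{α/2} + z_β) · √((σ₁²+σ₂²)/n)
  = (2.576 + 0.842) · √(4.5/342)
  = 3.418 · √0.01316
  = 3.418 · 0.1147
  = 0.3921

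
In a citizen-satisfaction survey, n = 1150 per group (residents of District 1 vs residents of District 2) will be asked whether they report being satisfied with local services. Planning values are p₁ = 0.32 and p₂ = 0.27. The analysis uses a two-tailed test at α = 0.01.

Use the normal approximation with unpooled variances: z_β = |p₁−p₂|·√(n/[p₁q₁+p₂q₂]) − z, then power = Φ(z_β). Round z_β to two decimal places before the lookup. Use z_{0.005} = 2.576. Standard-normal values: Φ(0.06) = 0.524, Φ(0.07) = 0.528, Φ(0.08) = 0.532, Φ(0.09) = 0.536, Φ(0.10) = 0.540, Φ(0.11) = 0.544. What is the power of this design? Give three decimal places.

z_β = |p₁−p₂|·√(n/[p₁q₁+p₂q₂]) − z_{α/2}
    = 0.05 · √(1150/0.4147) − 2.576
    = 0.05 · 52.6601 − 2.576
    = 2.6330 − 2.576 = 0.0570 → 0.06
Power = Φ(0.06) = 0.524.

Power ≈ 0.524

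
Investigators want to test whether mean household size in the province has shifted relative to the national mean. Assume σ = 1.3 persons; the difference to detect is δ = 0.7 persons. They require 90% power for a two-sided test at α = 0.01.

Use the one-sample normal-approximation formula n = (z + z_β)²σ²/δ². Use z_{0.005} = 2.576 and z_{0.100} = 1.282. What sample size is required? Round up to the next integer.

n = 52

n = (z_{α/2} + z_β)² · σ² / δ²
  = (2.576 + 1.282)² · 1.3² / 0.7²
  = 14.8842 · 1.69 / 0.49
  = 51.34
Round up → n = 52.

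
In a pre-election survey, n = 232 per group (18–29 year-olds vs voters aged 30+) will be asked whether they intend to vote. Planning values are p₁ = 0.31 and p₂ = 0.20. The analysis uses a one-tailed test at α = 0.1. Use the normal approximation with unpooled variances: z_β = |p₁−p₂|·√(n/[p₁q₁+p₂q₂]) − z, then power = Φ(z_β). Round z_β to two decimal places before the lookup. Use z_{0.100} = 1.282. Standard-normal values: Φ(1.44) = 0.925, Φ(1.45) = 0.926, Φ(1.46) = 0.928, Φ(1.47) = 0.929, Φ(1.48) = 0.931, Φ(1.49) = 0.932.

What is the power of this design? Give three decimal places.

Power ≈ 0.928

z_β = |p₁−p₂|·√(n/[p₁q₁+p₂q₂]) − z_α
    = 0.11 · √(232/0.3739) − 1.282
    = 0.11 · 24.9096 − 1.282
    = 2.7401 − 1.282 = 1.4581 → 1.46
Power = Φ(1.46) = 0.928.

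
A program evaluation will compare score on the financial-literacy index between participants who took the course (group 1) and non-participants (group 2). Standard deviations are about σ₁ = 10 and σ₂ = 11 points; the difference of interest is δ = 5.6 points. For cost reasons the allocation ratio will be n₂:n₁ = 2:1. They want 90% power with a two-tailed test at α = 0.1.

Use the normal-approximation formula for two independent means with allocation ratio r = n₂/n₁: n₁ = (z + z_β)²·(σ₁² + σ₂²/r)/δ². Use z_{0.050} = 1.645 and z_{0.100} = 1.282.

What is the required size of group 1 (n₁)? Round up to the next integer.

n₁ = (z_{α/2} + z_β)² · (σ₁² + σ₂²/r) / δ²
   = (1.645 + 1.282)² · (10² + 11²/2) / 5.6²
   = 8.5673 · (100 + 60.5) / 31.36
   = 8.5673 · 160.5 / 31.36
   = 43.85
Round up → n₁ = 44; n₂ = r·n₁ = 2 × 44 = 88.

n₁ = 44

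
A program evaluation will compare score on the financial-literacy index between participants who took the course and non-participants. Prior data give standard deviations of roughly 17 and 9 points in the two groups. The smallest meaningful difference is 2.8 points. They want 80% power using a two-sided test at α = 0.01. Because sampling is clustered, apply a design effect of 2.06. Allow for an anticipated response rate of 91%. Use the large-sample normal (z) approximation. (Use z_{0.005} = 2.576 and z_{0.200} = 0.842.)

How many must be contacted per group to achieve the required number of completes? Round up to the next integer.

n = 1249 per group

n = (z_{α/2} + z_β)² · (σ₁² + σ₂²) / δ²
  = (2.576 + 0.842)² · (17² + 9² = 370) / 2.8²
  = 11.6827 · 370 / 7.84
  = 551.35
Design effect: 2.06 × 551.35 = 1135.79.
Adjust for 91% response: 1135.79 / 0.91 = 1248.12.
Round up → n = 1249 per group.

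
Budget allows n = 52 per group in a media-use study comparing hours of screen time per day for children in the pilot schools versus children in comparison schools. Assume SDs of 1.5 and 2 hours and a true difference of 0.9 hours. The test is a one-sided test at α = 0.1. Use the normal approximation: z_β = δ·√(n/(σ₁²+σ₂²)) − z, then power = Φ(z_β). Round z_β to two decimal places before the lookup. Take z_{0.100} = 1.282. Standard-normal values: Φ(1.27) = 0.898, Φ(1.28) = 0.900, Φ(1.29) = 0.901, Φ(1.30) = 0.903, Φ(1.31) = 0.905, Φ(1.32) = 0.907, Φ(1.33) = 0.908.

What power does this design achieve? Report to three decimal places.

Power ≈ 0.905

z_β = δ·√(n/(σ₁²+σ₂²)) − z_α
    = 0.9 · √(52/6.25) − 1.282
    = 0.9 · 2.88444 − 1.282
    = 2.5960 − 1.282 = 1.3140 → 1.31
Power = Φ(1.31) = 0.905.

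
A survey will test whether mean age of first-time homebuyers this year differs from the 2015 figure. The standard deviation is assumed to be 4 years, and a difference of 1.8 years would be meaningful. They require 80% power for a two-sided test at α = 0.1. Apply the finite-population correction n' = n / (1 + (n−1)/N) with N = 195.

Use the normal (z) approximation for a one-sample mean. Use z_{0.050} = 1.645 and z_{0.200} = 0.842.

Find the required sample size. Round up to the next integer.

n = 27

n = (z_{α/2} + z_β)² · σ² / δ²
  = (1.645 + 0.842)² · 4² / 1.8²
  = 6.1852 · 16 / 3.24
  = 30.54
Finite-population correction (N = 195): 30.54 / (1 + (30.54 − 1)/195) = 26.53.
Round up → n = 27.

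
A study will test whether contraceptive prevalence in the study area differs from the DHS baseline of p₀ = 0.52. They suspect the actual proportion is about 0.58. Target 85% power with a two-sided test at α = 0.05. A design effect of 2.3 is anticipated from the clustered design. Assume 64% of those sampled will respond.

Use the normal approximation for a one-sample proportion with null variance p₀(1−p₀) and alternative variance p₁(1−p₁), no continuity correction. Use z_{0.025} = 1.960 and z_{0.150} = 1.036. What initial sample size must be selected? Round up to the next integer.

n = [z_{α/2}·√(p₀q₀) + z_β·√(p₁q₁)]² / (p₁ − p₀)²
  = [1.960·√(0.52·0.48) + 1.036·√(0.58·0.42)]² / (0.06)²
  = [1.960·0.4996 + 1.036·0.4936]² / 0.0036
  = [1.4905]² / 0.0036
  = 617.14
Design effect: 2.3 × 617.14 = 1419.43.
Adjust for 64% response: 1419.43 / 0.64 = 2217.86.
Round up → n = 2218.

n = 2218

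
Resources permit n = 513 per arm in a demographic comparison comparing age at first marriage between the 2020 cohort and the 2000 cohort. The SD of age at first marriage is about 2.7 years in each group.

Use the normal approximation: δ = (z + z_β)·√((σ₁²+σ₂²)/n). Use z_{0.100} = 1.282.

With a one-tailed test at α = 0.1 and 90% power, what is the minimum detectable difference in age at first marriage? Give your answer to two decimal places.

δ = (z_α + z_β) · √((σ₁²+σ₂²)/n)
  = (1.282 + 1.282) · √(14.58/513)
  = 2.564 · √0.02842
  = 2.564 · 0.1686
  = 0.4323

Minimum detectable difference ≈ 0.43 years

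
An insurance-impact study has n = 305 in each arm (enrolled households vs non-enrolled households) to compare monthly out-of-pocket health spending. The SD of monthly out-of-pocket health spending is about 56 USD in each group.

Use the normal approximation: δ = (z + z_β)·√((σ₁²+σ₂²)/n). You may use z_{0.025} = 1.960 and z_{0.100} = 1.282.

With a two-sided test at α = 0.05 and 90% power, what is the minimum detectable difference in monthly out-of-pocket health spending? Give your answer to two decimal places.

δ = (z_{α/2} + z_β) · √((σ₁²+σ₂²)/n)
  = (1.960 + 1.282) · √(6272/305)
  = 3.242 · √20.5639
  = 3.242 · 4.5347
  = 14.7017

Minimum detectable difference ≈ 14.70 USD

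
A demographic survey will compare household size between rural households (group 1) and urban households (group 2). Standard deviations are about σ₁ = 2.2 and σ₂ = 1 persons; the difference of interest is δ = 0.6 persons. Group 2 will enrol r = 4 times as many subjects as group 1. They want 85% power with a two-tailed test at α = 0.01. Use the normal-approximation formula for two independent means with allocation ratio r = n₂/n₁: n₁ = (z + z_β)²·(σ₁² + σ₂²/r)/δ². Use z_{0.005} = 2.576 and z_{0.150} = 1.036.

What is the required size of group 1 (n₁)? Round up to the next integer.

n₁ = (z_{α/2} + z_β)² · (σ₁² + σ₂²/r) / δ²
   = (2.576 + 1.036)² · (2.2² + 1²/4) / 0.6²
   = 13.0465 · (4.84 + 0.25) / 0.36
   = 13.0465 · 5.09 / 0.36
   = 184.46
Round up → n₁ = 185; n₂ = r·n₁ = 4 × 185 = 740.

n₁ = 185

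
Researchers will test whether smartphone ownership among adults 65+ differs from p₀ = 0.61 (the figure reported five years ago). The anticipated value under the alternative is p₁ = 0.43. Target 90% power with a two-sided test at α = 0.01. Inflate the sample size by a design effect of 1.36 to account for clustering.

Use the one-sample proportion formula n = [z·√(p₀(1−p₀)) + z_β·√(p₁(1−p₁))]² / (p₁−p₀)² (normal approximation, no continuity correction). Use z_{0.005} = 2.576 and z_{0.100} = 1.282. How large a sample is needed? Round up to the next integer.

n = [z_{α/2}·√(p₀q₀) + z_β·√(p₁q₁)]² / (p₁ − p₀)²
  = [2.576·√(0.61·0.39) + 1.282·√(0.43·0.57)]² / (-0.18)²
  = [2.576·0.4877 + 1.282·0.4951]² / 0.0324
  = [1.8911]² / 0.0324
  = 110.38
Design effect: 1.36 × 110.38 = 150.12.
Round up → n = 151.

n = 151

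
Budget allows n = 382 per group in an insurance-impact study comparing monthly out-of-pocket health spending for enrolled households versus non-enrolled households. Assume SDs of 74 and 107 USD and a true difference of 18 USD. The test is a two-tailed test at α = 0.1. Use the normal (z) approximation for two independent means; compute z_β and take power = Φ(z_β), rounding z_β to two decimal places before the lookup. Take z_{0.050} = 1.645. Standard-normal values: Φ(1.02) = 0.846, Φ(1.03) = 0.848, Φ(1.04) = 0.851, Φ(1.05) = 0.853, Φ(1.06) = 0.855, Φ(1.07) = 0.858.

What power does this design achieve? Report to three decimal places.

Power ≈ 0.855

z_β = δ·√(n/(σ₁²+σ₂²)) − z_{α/2}
    = 18 · √(382/16925) − 1.645
    = 18 · 0.15023 − 1.645
    = 2.7042 − 1.645 = 1.0592 → 1.06
Power = Φ(1.06) = 0.855.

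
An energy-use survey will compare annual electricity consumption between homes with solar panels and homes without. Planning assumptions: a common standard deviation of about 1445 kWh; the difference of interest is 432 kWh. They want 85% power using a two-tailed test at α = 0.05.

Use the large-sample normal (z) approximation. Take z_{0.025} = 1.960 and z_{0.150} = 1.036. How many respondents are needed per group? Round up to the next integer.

n = 201 per group

n = (z_{α/2} + z_β)² · (σ₁² + σ₂²) / δ²
  = (1.960 + 1.036)² · (2·1445² = 4176050) / 432²
  = 8.9760 · 4176050 / 186624
  = 200.85
Round up → n = 201 per group.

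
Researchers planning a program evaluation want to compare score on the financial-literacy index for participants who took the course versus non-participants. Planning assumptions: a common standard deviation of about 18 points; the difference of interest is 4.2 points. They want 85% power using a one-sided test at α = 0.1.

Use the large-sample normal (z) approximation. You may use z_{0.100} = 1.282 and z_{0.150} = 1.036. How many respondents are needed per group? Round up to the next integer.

n = (z_α + z_β)² · (σ₁² + σ₂²) / δ²
  = (1.282 + 1.036)² · (2·18² = 648) / 4.2²
  = 5.3731 · 648 / 17.64
  = 197.38
Round up → n = 198 per group.

n = 198 per group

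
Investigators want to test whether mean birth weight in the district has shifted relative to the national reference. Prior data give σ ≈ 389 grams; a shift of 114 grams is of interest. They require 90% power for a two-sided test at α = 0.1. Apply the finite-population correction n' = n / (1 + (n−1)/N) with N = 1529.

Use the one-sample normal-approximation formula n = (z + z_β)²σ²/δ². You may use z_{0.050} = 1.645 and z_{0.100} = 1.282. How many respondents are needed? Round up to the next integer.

n = 94

n = (z_{α/2} + z_β)² · σ² / δ²
  = (1.645 + 1.282)² · 389² / 114²
  = 8.5673 · 151321 / 12996
  = 99.76
Finite-population correction (N = 1529): 99.76 / (1 + (99.76 − 1)/1529) = 93.70.
Round up → n = 94.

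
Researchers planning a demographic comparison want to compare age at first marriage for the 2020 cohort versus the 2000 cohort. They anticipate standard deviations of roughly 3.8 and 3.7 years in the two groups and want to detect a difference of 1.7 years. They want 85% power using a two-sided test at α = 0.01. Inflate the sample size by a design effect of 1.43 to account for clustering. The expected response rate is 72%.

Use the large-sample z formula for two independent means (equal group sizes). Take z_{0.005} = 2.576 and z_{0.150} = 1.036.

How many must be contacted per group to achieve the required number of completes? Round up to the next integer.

n = (z_{α/2} + z_β)² · (σ₁² + σ₂²) / δ²
  = (2.576 + 1.036)² · (3.8² + 3.7² = 28.13) / 1.7²
  = 13.0465 · 28.13 / 2.89
  = 126.99
Design effect: 1.43 × 126.99 = 181.59.
Adjust for 72% response: 181.59 / 0.72 = 252.22.
Round up → n = 253 per group.

n = 253 per group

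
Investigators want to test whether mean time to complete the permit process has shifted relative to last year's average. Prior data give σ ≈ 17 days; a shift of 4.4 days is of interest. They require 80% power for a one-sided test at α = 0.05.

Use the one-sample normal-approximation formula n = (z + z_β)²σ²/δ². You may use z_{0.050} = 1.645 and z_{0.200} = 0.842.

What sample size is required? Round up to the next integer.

n = 93

n = (z_α + z_β)² · σ² / δ²
  = (1.645 + 0.842)² · 17² / 4.4²
  = 6.1852 · 289 / 19.36
  = 92.33
Round up → n = 93.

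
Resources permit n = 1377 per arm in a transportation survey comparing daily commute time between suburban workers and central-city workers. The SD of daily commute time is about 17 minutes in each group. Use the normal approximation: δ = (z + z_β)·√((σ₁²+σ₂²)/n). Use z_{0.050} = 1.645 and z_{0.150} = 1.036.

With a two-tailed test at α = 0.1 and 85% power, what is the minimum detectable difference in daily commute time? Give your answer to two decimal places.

Minimum detectable difference ≈ 1.74 minutes

δ = (z_{α/2} + z_β) · √((σ₁²+σ₂²)/n)
  = (1.645 + 1.036) · √(578/1377)
  = 2.681 · √0.41975
  = 2.681 · 0.6479
  = 1.7370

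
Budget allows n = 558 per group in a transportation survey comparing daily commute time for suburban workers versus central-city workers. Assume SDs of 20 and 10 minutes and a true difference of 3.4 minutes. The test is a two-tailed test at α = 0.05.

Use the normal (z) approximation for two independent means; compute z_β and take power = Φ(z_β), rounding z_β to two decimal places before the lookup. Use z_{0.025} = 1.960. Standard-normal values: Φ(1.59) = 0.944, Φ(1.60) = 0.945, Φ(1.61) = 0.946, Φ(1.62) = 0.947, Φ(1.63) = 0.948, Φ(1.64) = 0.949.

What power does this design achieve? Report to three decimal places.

Power ≈ 0.948

z_β = δ·√(n/(σ₁²+σ₂²)) − z_{α/2}
    = 3.4 · √(558/500) − 1.960
    = 3.4 · 1.05641 − 1.960
    = 3.5918 − 1.960 = 1.6318 → 1.63
Power = Φ(1.63) = 0.948.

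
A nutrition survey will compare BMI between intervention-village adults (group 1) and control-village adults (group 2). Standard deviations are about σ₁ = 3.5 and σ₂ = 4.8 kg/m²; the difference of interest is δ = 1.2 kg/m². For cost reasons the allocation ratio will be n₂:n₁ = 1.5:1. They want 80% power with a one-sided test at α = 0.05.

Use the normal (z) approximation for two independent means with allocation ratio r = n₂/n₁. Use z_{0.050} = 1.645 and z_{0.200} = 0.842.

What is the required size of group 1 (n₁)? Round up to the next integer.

n₁ = 119

n₁ = (z_α + z_β)² · (σ₁² + σ₂²/r) / δ²
   = (1.645 + 0.842)² · (3.5² + 4.8²/1.5) / 1.2²
   = 6.1852 · (12.25 + 15.36) / 1.44
   = 6.1852 · 27.61 / 1.44
   = 118.59
Round up → n₁ = 119; n₂ = r·n₁ = 1.5 × 119 = 179.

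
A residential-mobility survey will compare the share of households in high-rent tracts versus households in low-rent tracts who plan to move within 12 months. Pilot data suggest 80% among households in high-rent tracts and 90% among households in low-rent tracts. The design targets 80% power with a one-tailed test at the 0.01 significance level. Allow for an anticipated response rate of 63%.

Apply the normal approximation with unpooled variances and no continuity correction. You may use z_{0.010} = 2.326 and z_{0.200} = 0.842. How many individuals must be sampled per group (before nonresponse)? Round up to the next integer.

n = (z_α + z_β)² · [p₁(1−p₁) + p₂(1−p₂)] / (p₁ − p₂)²
  = (2.326 + 0.842)² · (0.80·0.20 + 0.90·0.10) / (-0.10)²
  = (3.168)² · (0.1600 + 0.0900) / 0.0100
  = 10.0362 · 0.2500 / 0.0100
  = 250.91
Adjust for 63% response: 250.91 / 0.63 = 398.26.
Round up → n = 399 per group.

n = 399 per group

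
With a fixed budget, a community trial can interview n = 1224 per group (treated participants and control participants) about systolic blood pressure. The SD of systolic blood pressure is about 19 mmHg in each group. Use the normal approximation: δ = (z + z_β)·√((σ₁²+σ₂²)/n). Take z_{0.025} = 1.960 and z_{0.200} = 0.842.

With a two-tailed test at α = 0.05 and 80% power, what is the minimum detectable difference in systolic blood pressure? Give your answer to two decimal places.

Minimum detectable difference ≈ 2.15 mmHg

δ = (z_{α/2} + z_β) · √((σ₁²+σ₂²)/n)
  = (1.960 + 0.842) · √(722/1224)
  = 2.802 · √0.58987
  = 2.802 · 0.7680
  = 2.1520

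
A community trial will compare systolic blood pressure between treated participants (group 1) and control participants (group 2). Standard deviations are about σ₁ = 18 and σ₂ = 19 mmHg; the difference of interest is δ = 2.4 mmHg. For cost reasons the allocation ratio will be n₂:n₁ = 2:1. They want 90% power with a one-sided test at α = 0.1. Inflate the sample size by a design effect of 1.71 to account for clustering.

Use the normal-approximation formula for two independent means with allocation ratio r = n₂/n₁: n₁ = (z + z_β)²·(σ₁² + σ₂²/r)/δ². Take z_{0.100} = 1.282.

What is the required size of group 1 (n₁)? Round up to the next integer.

n₁ = 985

n₁ = (z_α + z_β)² · (σ₁² + σ₂²/r) / δ²
   = (1.282 + 1.282)² · (18² + 19²/2) / 2.4²
   = 6.5741 · (324 + 180.5) / 5.76
   = 6.5741 · 504.5 / 5.76
   = 575.80
Design effect: 1.71 × 575.80 = 984.62.
Round up → n₁ = 985; n₂ = r·n₁ = 2 × 985 = 1970.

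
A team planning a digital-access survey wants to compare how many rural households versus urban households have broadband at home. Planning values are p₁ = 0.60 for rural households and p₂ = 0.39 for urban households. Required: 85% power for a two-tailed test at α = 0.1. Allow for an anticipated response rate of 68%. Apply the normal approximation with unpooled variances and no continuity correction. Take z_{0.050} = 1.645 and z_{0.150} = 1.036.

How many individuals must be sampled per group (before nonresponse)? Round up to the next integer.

n = (z_{α/2} + z_β)² · [p₁(1−p₁) + p₂(1−p₂)] / (p₁ − p₂)²
  = (1.645 + 1.036)² · (0.60·0.40 + 0.39·0.61) / (0.21)²
  = (2.681)² · (0.2400 + 0.2379) / 0.0441
  = 7.1878 · 0.4779 / 0.0441
  = 77.89
Adjust for 68% response: 77.89 / 0.68 = 114.55.
Round up → n = 115 per group.

n = 115 per group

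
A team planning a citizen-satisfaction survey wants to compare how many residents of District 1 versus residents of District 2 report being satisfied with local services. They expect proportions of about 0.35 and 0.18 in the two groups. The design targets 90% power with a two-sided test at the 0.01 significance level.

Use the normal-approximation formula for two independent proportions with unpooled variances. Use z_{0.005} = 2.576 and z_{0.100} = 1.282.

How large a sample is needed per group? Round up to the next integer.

n = (z_{α/2} + z_β)² · [p₁(1−p₁) + p₂(1−p₂)] / (p₁ − p₂)²
  = (2.576 + 1.282)² · (0.35·0.65 + 0.18·0.82) / (0.17)²
  = (3.858)² · (0.2275 + 0.1476) / 0.0289
  = 14.8842 · 0.3751 / 0.0289
  = 193.19
Round up → n = 194 per group.

n = 194 per group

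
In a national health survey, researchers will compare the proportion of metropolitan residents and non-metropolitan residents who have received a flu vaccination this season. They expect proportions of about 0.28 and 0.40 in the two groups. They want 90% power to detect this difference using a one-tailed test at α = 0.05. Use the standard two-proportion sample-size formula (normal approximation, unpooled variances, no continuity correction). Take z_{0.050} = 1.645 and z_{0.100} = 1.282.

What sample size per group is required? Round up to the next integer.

n = 263 per group

n = (z_α + z_β)² · [p₁(1−p₁) + p₂(1−p₂)] / (p₁ − p₂)²
  = (1.645 + 1.282)² · (0.28·0.72 + 0.40·0.60) / (-0.12)²
  = (2.927)² · (0.2016 + 0.2400) / 0.0144
  = 8.5673 · 0.4416 / 0.0144
  = 262.73
Round up → n = 263 per group.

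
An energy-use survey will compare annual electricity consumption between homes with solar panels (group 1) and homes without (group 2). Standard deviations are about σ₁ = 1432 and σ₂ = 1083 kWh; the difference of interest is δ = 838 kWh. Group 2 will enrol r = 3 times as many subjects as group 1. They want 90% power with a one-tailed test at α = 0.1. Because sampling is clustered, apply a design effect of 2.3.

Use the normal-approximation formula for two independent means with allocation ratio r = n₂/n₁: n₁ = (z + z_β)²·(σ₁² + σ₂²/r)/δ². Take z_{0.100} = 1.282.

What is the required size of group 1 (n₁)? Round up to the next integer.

n₁ = 53

n₁ = (z_α + z_β)² · (σ₁² + σ₂²/r) / δ²
   = (1.282 + 1.282)² · (1432² + 1083²/3) / 838²
   = 6.5741 · (2050624 + 390963) / 702244
   = 6.5741 · 2441587 / 702244
   = 22.86
Design effect: 2.3 × 22.86 = 52.57.
Round up → n₁ = 53; n₂ = r·n₁ = 3 × 53 = 159.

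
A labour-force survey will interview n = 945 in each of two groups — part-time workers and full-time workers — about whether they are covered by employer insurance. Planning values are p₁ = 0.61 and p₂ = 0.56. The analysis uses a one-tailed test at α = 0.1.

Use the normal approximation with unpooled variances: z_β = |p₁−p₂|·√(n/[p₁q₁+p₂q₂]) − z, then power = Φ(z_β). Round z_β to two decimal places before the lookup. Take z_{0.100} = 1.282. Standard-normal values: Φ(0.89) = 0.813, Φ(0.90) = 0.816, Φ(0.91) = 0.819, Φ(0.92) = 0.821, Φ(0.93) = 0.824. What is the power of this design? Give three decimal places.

Power ≈ 0.824

z_β = |p₁−p₂|·√(n/[p₁q₁+p₂q₂]) − z_α
    = 0.05 · √(945/0.4843) − 1.282
    = 0.05 · 44.1732 − 1.282
    = 2.2087 − 1.282 = 0.9267 → 0.93
Power = Φ(0.93) = 0.824.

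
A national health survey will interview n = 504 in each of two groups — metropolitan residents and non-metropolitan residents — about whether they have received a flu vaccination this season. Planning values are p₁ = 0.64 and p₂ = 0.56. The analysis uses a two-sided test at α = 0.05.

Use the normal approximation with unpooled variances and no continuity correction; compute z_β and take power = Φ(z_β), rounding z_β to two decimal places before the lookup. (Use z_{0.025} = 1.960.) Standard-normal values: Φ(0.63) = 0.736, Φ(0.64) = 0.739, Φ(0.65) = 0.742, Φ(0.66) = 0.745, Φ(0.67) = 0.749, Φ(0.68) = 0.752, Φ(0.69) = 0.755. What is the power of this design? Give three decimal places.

Power ≈ 0.739

z_β = |p₁−p₂|·√(n/[p₁q₁+p₂q₂]) − z_{α/2}
    = 0.08 · √(504/0.4768) − 1.960
    = 0.08 · 32.5123 − 1.960
    = 2.6010 − 1.960 = 0.6410 → 0.64
Power = Φ(0.64) = 0.739.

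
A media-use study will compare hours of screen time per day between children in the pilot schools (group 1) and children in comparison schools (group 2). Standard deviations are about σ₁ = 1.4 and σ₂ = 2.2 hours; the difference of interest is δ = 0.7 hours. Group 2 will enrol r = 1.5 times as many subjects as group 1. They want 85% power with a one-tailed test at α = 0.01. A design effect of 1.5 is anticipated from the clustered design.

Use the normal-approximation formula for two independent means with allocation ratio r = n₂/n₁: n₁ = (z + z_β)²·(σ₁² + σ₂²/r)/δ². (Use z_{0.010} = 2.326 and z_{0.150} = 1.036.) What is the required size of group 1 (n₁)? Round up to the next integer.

n₁ = (z_α + z_β)² · (σ₁² + σ₂²/r) / δ²
   = (2.326 + 1.036)² · (1.4² + 2.2²/1.5) / 0.7²
   = 11.3030 · (1.96 + 3.2267) / 0.49
   = 11.3030 · 5.1867 / 0.49
   = 119.64
Design effect: 1.5 × 119.64 = 179.46.
Round up → n₁ = 180; n₂ = r·n₁ = 1.5 × 180 = 270.

n₁ = 180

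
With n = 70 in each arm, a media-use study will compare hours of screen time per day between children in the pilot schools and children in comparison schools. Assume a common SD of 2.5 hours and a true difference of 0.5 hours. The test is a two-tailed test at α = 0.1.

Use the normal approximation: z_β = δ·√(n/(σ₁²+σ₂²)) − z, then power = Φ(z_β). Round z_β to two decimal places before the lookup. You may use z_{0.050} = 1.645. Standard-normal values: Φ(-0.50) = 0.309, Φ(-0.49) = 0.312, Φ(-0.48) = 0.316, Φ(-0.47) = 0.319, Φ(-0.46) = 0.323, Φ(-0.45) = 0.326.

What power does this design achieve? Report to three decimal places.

z_β = δ·√(n/(σ₁²+σ₂²)) − z_{α/2}
    = 0.5 · √(70/12.5) − 1.645
    = 0.5 · 2.36643 − 1.645
    = 1.1832 − 1.645 = -0.4618 → -0.46
Power = Φ(-0.46) = 0.323.

Power ≈ 0.323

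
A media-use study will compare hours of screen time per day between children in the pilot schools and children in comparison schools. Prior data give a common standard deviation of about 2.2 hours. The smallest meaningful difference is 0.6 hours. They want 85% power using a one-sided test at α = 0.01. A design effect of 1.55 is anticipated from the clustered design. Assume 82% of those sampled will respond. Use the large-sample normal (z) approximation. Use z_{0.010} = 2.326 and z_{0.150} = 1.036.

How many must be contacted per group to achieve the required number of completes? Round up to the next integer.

n = 575 per group

n = (z_α + z_β)² · (σ₁² + σ₂²) / δ²
  = (2.326 + 1.036)² · (2·2.2² = 9.68) / 0.6²
  = 11.3030 · 9.68 / 0.36
  = 303.93
Design effect: 1.55 × 303.93 = 471.09.
Adjust for 82% response: 471.09 / 0.82 = 574.49.
Round up → n = 575 per group.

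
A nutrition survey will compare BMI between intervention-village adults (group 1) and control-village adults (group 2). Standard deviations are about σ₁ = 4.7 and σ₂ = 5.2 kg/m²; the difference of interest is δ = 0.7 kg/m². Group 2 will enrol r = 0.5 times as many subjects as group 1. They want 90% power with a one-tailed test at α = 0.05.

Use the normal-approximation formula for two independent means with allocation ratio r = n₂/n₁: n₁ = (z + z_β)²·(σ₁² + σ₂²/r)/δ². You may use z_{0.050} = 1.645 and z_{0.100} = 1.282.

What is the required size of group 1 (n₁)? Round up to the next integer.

n₁ = (z_α + z_β)² · (σ₁² + σ₂²/r) / δ²
   = (1.645 + 1.282)² · (4.7² + 5.2²/0.5) / 0.7²
   = 8.5673 · (22.09 + 54.08) / 0.49
   = 8.5673 · 76.17 / 0.49
   = 1331.78
Round up → n₁ = 1332; n₂ = r·n₁ = 0.5 × 1332 = 666.

n₁ = 1332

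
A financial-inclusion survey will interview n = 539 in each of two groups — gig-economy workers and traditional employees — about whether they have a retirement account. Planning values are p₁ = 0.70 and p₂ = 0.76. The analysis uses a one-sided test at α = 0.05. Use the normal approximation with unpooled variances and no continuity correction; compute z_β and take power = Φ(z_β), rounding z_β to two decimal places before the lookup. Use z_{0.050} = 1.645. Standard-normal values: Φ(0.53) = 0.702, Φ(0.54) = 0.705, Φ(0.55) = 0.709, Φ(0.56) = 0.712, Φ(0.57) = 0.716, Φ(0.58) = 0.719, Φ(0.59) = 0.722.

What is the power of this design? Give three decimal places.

Power ≈ 0.719

z_β = |p₁−p₂|·√(n/[p₁q₁+p₂q₂]) − z_α
    = 0.06 · √(539/0.3924) − 1.645
    = 0.06 · 37.0621 − 1.645
    = 2.2237 − 1.645 = 0.5787 → 0.58
Power = Φ(0.58) = 0.719.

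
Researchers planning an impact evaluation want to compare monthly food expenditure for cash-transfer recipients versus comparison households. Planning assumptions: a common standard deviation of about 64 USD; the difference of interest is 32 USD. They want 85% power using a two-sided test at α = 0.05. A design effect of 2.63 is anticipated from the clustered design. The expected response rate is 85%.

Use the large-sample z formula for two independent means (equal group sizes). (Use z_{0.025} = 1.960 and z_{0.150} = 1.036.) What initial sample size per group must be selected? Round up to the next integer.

n = 223 per group

n = (z_{α/2} + z_β)² · (σ₁² + σ₂²) / δ²
  = (1.960 + 1.036)² · (2·64² = 8192) / 32²
  = 8.9760 · 8192 / 1024
  = 71.81
Design effect: 2.63 × 71.81 = 188.86.
Adjust for 85% response: 188.86 / 0.85 = 222.18.
Round up → n = 223 per group.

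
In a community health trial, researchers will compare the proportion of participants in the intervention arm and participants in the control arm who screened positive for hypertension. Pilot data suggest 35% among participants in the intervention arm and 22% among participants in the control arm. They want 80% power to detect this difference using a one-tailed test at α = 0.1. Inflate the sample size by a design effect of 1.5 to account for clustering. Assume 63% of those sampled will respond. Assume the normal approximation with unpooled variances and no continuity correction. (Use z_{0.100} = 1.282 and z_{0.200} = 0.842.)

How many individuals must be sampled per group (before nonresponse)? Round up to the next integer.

n = (z_α + z_β)² · [p₁(1−p₁) + p₂(1−p₂)] / (p₁ − p₂)²
  = (1.282 + 0.842)² · (0.35·0.65 + 0.22·0.78) / (0.13)²
  = (2.124)² · (0.2275 + 0.1716) / 0.0169
  = 4.5114 · 0.3991 / 0.0169
  = 106.54
Design effect: 1.5 × 106.54 = 159.81.
Adjust for 63% response: 159.81 / 0.63 = 253.66.
Round up → n = 254 per group.

n = 254 per group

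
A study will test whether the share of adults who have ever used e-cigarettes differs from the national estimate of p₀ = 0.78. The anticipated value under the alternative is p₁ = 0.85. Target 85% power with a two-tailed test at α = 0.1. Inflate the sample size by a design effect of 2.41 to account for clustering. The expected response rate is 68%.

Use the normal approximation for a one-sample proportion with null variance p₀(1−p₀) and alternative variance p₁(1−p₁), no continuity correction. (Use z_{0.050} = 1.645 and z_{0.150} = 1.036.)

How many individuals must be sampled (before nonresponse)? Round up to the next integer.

n = 800

n = [z_{α/2}·√(p₀q₀) + z_β·√(p₁q₁)]² / (p₁ − p₀)²
  = [1.645·√(0.78·0.22) + 1.036·√(0.85·0.15)]² / (0.07)²
  = [1.645·0.4142 + 1.036·0.3571]² / 0.0049
  = [1.0514]² / 0.0049
  = 225.58
Design effect: 2.41 × 225.58 = 543.66.
Adjust for 68% response: 543.66 / 0.68 = 799.50.
Round up → n = 800.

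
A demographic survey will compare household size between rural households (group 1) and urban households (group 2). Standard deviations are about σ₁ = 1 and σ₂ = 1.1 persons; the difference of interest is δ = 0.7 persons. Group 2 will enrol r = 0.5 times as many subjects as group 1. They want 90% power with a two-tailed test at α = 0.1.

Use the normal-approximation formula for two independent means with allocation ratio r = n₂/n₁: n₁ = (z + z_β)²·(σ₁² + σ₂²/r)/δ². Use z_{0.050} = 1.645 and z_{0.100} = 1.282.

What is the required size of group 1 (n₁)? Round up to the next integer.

n₁ = 60

n₁ = (z_{α/2} + z_β)² · (σ₁² + σ₂²/r) / δ²
   = (1.645 + 1.282)² · (1² + 1.1²/0.5) / 0.7²
   = 8.5673 · (1 + 2.42) / 0.49
   = 8.5673 · 3.42 / 0.49
   = 59.80
Round up → n₁ = 60; n₂ = r·n₁ = 0.5 × 60 = 30.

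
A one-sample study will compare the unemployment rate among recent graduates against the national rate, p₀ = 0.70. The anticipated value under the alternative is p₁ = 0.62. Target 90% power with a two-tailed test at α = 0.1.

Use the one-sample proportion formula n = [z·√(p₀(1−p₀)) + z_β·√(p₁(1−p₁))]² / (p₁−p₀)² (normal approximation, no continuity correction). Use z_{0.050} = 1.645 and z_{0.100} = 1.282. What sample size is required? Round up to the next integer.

n = [z_{α/2}·√(p₀q₀) + z_β·√(p₁q₁)]² / (p₁ − p₀)²
  = [1.645·√(0.70·0.30) + 1.282·√(0.62·0.38)]² / (-0.08)²
  = [1.645·0.4583 + 1.282·0.4854]² / 0.0064
  = [1.3761]² / 0.0064
  = 295.88
Round up → n = 296.

n = 296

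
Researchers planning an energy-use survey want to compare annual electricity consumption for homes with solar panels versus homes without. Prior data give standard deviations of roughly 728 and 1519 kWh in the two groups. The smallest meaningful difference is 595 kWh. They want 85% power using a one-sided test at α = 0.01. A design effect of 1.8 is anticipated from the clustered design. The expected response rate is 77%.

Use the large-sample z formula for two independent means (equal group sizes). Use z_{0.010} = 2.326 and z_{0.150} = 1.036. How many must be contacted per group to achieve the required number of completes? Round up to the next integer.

n = (z_α + z_β)² · (σ₁² + σ₂²) / δ²
  = (2.326 + 1.036)² · (728² + 1519² = 2837345) / 595²
  = 11.3030 · 2837345 / 354025
  = 90.59
Design effect: 1.8 × 90.59 = 163.06.
Adjust for 77% response: 163.06 / 0.77 = 211.77.
Round up → n = 212 per group.

n = 212 per group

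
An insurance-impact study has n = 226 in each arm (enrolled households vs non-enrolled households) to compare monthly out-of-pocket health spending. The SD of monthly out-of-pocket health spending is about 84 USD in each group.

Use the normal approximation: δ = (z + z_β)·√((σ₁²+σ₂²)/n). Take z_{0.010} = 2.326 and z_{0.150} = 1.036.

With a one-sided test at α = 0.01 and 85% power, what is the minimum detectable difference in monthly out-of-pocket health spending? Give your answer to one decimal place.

δ = (z_α + z_β) · √((σ₁²+σ₂²)/n)
  = (2.326 + 1.036) · √(14112/226)
  = 3.362 · √62.4425
  = 3.362 · 7.9021
  = 26.5667

Minimum detectable difference ≈ 26.6 USD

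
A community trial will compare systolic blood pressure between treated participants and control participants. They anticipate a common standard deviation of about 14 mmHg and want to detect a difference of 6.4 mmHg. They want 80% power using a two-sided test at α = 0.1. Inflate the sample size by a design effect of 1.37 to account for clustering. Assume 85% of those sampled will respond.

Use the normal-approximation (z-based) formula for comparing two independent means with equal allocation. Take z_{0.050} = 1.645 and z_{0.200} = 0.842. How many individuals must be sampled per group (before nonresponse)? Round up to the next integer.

n = (z_{α/2} + z_β)² · (σ₁² + σ₂²) / δ²
  = (1.645 + 0.842)² · (2·14² = 392) / 6.4²
  = 6.1852 · 392 / 40.96
  = 59.19
Design effect: 1.37 × 59.19 = 81.10.
Adjust for 85% response: 81.10 / 0.85 = 95.41.
Round up → n = 96 per group.

n = 96 per group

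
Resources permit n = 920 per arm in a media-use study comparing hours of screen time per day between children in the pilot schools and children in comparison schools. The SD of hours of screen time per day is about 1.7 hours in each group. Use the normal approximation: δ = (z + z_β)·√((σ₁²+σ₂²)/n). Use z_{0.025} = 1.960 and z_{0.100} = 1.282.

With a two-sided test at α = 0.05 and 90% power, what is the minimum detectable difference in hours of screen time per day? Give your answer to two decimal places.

Minimum detectable difference ≈ 0.26 hours

δ = (z_{α/2} + z_β) · √((σ₁²+σ₂²)/n)
  = (1.960 + 1.282) · √(5.78/920)
  = 3.242 · √0.00628
  = 3.242 · 0.0793
  = 0.2570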